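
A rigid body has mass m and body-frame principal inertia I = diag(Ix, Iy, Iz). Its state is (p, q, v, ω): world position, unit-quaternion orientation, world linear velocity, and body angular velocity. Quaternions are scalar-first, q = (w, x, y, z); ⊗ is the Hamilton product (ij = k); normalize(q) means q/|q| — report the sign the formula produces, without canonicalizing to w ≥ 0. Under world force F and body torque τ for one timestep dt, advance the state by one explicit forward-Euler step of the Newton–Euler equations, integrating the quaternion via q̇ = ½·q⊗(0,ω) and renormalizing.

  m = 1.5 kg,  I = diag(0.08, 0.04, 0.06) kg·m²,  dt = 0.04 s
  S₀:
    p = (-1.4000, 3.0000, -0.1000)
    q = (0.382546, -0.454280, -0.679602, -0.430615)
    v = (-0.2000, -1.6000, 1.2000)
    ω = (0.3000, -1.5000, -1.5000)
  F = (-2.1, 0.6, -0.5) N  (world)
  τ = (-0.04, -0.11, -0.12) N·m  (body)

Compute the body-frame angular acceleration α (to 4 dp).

precession coupling ω×(Iω) = (0.0450, -0.0090, 0.0180)
(τ − ω×Iω)/I = (-1.0625, -2.5250, -2.3000)

α = (-1.0625, -2.5250, -2.3000)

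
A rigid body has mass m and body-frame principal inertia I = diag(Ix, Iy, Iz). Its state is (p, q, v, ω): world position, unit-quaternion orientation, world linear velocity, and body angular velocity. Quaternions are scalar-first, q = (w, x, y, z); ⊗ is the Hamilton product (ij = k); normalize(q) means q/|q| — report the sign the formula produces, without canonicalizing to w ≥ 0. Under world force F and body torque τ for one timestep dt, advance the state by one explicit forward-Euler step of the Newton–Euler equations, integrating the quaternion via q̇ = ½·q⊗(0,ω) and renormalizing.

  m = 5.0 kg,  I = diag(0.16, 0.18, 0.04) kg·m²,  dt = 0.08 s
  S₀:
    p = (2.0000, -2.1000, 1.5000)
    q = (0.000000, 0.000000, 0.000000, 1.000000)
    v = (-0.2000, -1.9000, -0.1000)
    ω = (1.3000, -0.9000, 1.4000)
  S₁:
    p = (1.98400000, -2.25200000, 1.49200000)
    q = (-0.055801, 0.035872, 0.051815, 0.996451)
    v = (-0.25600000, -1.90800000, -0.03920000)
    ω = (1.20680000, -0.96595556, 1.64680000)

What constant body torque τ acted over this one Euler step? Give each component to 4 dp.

τ = (-0.0100, 0.0700, 0.1000)

rate change Δω = (-0.09320000, -0.06595556, 0.24680000)
precession coupling = (0.1764, 0.2184, -0.0234)
I·α + gyro = (-0.0100, 0.0700, 0.1000)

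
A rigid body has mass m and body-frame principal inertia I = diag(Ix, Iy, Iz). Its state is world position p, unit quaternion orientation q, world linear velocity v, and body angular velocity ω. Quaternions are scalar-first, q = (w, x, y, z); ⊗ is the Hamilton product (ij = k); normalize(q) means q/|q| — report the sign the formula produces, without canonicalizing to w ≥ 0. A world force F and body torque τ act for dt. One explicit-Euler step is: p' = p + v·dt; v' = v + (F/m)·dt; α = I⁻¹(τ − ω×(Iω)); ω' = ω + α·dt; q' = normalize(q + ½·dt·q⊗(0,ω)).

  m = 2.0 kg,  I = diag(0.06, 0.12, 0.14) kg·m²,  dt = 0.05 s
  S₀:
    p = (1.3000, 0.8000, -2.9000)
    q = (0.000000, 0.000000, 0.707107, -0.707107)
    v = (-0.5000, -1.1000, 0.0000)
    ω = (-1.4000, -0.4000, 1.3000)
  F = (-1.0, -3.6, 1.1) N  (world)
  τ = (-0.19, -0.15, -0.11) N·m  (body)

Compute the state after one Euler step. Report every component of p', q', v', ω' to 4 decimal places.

linear accel F/m = (-0.5000, -1.8000, 0.5500)
p + v·dt = (1.2750, 0.7450, -2.9000)
v + (F/m)dt = (-0.5250, -1.1900, 0.0275)
angular accel α = (-2.9933, -2.4633, -1.0257)
new body rate ω' = (-1.5497, -0.5232, 1.2487)
Hamilton product q⊗(0,ω) = (1.2020819, 0.6363963, 0.9899498, 0.9899498)
updated quaternion q' = (0.0300, 0.0159, 0.7310, -0.6815)

p' = (1.2750, 0.7450, -2.9000)
q' = (0.0300, 0.0159, 0.7310, -0.6815)
v' = (-0.5250, -1.1900, 0.0275)
ω' = (-1.5497, -0.5232, 1.2487)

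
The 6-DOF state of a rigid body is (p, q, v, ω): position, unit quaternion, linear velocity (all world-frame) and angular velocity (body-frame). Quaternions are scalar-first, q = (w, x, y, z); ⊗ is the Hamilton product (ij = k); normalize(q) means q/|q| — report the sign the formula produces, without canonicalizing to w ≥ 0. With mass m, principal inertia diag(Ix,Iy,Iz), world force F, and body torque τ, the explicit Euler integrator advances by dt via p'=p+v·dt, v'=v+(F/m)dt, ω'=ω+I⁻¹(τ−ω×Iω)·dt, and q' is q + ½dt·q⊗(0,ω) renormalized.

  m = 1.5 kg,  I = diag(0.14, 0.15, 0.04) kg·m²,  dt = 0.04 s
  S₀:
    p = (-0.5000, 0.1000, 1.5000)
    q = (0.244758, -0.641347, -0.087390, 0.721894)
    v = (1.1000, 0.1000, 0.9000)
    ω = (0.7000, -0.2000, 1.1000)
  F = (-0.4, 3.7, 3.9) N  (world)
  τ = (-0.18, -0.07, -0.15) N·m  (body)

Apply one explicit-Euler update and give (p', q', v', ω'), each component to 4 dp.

p' = (-0.4560, 0.1040, 1.5360)
q' = (0.2374, -0.6367, -0.0641, 0.7308)
v' = (1.0893, 0.1987, 1.0040)
ω' = (0.6417, -0.2392, 0.9514)

p + v·dt = (-0.4560, 0.1040, 1.5360)
new velocity v' = (1.0893, 0.1987, 1.0040)
gyro term ω×Iω = (0.0242, 0.0770, -0.0014)
α = I⁻¹(τ − ω×Iω) = (-1.4586, -0.9800, -3.7150)
ω + α·dt = (0.6417, -0.2392, 0.9514)
q⊗(0,ω) = (-0.3626185, 0.2195804, 1.1618559, 0.4586762)
q + ½dt·q⊗(0,ω), renormalized = (0.2374, -0.6367, -0.0641, 0.7308)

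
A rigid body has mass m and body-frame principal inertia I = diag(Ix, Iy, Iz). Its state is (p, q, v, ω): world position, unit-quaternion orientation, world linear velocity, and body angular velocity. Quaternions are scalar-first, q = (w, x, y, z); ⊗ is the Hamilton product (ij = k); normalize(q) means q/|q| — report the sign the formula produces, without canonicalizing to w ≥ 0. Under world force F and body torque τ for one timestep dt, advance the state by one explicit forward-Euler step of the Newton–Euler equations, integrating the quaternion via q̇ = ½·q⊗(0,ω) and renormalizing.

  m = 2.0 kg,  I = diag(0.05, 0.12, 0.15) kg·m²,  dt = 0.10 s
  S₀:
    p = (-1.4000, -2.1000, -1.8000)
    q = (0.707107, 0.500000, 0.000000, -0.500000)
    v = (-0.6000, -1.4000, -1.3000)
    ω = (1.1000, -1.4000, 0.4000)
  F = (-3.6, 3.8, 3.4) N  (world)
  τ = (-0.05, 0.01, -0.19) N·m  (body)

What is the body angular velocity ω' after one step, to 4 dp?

ω' = (1.0336, -1.3550, 0.3452)

(τ − ω×Iω)/I = (-0.6640, 0.4500, -0.5480)
ω' = ω + α·dt = (1.0336, -1.3550, 0.3452)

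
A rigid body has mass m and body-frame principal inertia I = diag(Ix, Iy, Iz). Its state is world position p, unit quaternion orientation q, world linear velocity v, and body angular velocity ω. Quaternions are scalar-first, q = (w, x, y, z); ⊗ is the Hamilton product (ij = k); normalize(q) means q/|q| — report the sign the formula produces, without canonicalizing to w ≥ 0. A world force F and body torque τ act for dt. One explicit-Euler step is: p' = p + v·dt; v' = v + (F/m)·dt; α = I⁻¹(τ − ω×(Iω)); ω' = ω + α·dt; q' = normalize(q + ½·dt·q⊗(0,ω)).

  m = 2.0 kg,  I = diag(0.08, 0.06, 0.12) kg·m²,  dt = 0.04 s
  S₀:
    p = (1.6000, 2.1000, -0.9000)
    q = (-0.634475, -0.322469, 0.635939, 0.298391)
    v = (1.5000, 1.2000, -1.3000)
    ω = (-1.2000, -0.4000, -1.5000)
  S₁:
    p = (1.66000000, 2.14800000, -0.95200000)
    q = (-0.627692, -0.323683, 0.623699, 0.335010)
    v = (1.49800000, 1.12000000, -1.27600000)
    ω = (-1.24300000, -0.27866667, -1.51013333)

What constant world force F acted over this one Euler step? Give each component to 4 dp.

F = (-0.1000, -4.0000, 1.2000)

velocity change Δv = (-0.00200000, -0.08000000, 0.02400000)
F = m·Δv/dt = (-0.1000, -4.0000, 1.2000)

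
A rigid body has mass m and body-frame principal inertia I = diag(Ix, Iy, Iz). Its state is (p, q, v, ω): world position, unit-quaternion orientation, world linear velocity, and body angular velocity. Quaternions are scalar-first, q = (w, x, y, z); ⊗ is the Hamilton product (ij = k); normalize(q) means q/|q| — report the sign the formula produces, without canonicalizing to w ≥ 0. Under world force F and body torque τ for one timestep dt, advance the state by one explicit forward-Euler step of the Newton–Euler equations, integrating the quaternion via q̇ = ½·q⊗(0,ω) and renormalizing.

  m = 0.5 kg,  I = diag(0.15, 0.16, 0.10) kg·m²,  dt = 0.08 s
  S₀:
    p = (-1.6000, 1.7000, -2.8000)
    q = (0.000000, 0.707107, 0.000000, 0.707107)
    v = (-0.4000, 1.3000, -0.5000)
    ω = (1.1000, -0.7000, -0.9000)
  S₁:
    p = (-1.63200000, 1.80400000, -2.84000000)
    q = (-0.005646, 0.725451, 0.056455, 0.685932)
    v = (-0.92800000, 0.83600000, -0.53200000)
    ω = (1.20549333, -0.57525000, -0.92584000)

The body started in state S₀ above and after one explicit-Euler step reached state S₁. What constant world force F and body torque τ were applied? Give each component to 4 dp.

rate change Δω = (0.10549333, 0.12475000, -0.02584000)
gyro term ω₀×Iω₀ = (-0.0378, -0.0495, -0.0077)
I·α + gyro = (0.1600, 0.2000, -0.0400)
Δv = v₁−v₀ = (-0.52800000, -0.46400000, -0.03200000)
applied force F = (-3.3000, -2.9000, -0.2000)

F = (-3.3000, -2.9000, -0.2000)
τ = (0.1600, 0.2000, -0.0400)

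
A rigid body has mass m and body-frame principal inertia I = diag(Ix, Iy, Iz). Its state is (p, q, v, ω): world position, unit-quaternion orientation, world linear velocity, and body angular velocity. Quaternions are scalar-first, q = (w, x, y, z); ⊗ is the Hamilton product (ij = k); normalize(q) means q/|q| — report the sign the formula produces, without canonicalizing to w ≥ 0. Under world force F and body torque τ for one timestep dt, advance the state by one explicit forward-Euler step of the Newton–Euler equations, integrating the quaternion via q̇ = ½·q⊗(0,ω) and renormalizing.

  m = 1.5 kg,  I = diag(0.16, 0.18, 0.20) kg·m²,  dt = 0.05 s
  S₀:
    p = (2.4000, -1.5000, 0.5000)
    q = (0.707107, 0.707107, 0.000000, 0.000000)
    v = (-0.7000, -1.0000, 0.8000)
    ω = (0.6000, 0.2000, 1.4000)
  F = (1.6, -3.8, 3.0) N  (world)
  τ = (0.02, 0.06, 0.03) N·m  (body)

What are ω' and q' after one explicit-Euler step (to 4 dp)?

gyro term ω×Iω = (0.0056, -0.0336, 0.0024)
(τ − ω×Iω)/I = (0.0900, 0.5200, 0.1380)
new body rate ω' = (0.6045, 0.2260, 1.4069)
q⊗(0,ω) = (-0.4242642, 0.4242642, -0.8485284, 1.1313712)
q + ½dt·q⊗(0,ω), renormalized = (0.6960, 0.7172, -0.0212, 0.0283)

ω' = (0.6045, 0.2260, 1.4069)
q' = (0.6960, 0.7172, -0.0212, 0.0283)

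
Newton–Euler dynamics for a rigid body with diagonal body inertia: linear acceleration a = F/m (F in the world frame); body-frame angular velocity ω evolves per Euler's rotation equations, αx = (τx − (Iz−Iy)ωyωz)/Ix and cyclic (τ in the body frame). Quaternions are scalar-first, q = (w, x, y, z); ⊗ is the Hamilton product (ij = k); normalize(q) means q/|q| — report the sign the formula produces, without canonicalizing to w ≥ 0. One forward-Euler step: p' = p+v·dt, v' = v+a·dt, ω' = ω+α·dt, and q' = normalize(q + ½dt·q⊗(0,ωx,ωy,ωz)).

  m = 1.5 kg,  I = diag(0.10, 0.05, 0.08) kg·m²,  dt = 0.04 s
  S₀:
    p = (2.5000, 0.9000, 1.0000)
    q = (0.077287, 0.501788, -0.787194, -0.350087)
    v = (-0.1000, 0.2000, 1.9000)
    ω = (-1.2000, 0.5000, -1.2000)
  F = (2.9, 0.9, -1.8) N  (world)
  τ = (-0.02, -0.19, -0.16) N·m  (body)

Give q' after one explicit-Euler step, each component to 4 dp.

q' = (0.0887, 0.5220, -0.7655, -0.3656)

q⊗(0,ω) = (0.5756382, 1.0269319, 1.0608935, -0.7864832)
q' = normalize(q + ½dt·q⊗(0,ω)) = (0.0887, 0.5220, -0.7655, -0.3656)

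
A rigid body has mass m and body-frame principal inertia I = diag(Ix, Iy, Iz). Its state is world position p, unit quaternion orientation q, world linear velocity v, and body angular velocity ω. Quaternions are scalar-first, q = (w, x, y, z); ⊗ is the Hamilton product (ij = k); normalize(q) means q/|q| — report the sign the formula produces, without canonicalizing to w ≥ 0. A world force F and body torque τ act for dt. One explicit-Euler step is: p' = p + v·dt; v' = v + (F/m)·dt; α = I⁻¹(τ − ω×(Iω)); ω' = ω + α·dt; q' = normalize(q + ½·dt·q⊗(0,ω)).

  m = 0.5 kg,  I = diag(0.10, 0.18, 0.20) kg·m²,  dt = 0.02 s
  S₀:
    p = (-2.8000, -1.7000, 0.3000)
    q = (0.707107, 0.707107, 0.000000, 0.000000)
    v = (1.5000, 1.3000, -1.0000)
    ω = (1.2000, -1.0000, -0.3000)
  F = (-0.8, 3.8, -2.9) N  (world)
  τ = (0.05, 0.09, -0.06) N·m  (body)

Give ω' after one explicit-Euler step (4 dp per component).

α = I⁻¹(τ − ω×Iω) = (0.4400, 0.3000, 0.1800)
ω + α·dt = (1.2088, -0.9940, -0.2964)

ω' = (1.2088, -0.9940, -0.2964)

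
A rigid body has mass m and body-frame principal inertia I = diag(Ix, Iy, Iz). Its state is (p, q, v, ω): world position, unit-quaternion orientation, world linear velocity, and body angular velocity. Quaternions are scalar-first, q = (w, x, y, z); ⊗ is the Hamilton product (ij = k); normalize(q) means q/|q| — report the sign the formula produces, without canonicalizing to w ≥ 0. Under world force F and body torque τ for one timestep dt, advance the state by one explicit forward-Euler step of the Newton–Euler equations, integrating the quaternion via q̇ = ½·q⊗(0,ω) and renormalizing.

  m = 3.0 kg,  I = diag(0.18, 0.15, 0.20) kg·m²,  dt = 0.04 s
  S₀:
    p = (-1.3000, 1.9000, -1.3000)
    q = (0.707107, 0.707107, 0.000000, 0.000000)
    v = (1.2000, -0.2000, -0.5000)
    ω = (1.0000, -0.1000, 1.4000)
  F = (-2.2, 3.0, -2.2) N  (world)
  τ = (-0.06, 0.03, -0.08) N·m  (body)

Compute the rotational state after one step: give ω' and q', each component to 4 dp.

precession coupling ω×(Iω) = (-0.0070, -0.0280, 0.0030)
α = I⁻¹(τ − ω×Iω) = (-0.2944, 0.3867, -0.4150)
ω + α·dt = (0.9882, -0.0845, 1.3834)
2q̇ = q⊗(0,ω) = (-0.7071070, 0.7071070, -1.0606605, 0.9192391)
q + ½dt·q⊗(0,ω), renormalized = (0.6926, 0.7208, -0.0212, 0.0184)

ω' = (0.9882, -0.0845, 1.3834)
q' = (0.6926, 0.7208, -0.0212, 0.0184)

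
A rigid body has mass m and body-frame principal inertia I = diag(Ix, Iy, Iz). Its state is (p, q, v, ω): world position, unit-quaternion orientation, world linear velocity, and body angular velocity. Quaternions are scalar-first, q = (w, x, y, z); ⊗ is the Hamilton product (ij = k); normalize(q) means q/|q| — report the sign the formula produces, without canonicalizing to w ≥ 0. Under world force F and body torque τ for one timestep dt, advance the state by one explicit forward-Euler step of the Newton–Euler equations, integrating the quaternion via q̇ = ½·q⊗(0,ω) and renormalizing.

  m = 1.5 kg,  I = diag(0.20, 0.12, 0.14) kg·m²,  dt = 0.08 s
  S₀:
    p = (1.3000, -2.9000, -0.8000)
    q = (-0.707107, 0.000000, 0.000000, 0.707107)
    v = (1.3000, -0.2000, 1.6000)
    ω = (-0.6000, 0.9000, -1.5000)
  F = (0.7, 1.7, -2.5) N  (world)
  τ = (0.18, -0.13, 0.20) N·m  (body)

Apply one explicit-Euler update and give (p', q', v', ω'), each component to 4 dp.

linear accel F/m = (0.4667, 1.1333, -1.6667)
p' = p + v·dt = (1.4040, -2.9160, -0.6720)
new velocity v' = (1.3373, -0.1093, 1.4667)
gyro term ω×Iω = (-0.0270, 0.0540, 0.0432)
α = I⁻¹(τ − ω×Iω) = (1.0350, -1.5333, 1.1200)
ω' = ω + α·dt = (-0.5172, 0.7773, -1.4104)
q⊗(0,ω) = (1.0606605, -0.2121321, -1.0606605, 1.0606605)
q + ½dt·q⊗(0,ω), renormalized = (-0.6629, -0.0085, -0.0423, 0.7475)

p' = (1.4040, -2.9160, -0.6720)
q' = (-0.6629, -0.0085, -0.0423, 0.7475)
v' = (1.3373, -0.1093, 1.4667)
ω' = (-0.5172, 0.7773, -1.4104)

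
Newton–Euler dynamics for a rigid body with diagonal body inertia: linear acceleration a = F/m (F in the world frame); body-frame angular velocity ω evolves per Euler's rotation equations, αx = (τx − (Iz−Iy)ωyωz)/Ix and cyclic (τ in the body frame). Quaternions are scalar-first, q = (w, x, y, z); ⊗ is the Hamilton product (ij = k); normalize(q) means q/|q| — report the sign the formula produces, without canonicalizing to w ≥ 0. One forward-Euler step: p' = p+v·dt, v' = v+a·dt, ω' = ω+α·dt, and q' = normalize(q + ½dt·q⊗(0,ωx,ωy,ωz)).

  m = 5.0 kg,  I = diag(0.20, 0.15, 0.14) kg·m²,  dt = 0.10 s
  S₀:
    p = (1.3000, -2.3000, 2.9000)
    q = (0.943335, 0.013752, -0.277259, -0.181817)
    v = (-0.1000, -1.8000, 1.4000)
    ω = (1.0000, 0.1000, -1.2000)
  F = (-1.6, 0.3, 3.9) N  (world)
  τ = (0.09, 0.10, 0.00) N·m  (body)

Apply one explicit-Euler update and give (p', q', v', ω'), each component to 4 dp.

p' = (1.2900, -2.4800, 3.0400)
q' = (0.9303, 0.0782, -0.2800, -0.2238)
v' = (-0.1320, -1.7940, 1.4780)
ω' = (1.0444, 0.2147, -1.1964)

p + v·dt = (1.2900, -2.4800, 3.0400)
v' = v + a·dt = (-0.1320, -1.7940, 1.4780)
α = I⁻¹(τ − ω×Iω) = (0.4440, 1.1467, 0.0357)
new body rate ω' = (1.0444, 0.2147, -1.1964)
2q̇ = q⊗(0,ω) = (-0.2042065, 1.2942275, -0.0709811, -0.8533678)
q' = normalize(q + ½dt·q⊗(0,ω)) = (0.9303, 0.0782, -0.2800, -0.2238)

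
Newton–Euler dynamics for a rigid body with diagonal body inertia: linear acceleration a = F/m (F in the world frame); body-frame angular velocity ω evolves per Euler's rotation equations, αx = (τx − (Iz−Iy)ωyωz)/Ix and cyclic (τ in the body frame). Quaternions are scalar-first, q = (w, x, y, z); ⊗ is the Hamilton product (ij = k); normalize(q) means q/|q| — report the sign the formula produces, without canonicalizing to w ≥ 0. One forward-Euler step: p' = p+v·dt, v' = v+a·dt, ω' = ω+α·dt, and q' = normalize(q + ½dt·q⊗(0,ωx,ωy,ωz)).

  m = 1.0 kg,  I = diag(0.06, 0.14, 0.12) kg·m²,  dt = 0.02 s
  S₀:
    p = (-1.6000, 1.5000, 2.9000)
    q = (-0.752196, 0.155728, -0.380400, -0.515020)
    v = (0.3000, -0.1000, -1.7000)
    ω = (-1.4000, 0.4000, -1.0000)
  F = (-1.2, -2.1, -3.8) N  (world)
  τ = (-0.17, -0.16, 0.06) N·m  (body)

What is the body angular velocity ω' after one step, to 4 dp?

gyro term ω×Iω = (0.0080, -0.0840, -0.0448)
(τ − ω×Iω)/I = (-2.9667, -0.5429, 0.8733)
ω' = ω + α·dt = (-1.4593, 0.3891, -0.9825)

ω' = (-1.4593, 0.3891, -0.9825)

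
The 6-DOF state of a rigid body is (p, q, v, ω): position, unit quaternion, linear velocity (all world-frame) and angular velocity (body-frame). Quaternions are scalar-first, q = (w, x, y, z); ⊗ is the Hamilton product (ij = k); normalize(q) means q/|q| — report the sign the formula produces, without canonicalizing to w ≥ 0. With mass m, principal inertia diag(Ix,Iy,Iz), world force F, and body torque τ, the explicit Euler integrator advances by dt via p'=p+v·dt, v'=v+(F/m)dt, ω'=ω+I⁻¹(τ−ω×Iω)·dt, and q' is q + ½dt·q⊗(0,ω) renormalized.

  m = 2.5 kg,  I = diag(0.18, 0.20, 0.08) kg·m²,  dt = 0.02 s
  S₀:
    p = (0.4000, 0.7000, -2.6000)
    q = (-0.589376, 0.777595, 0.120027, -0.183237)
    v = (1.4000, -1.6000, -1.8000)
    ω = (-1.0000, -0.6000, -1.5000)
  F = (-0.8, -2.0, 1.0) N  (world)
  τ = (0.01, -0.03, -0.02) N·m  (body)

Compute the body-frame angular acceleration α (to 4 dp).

gyro term ω×Iω = (-0.1080, 0.1500, 0.0120)
angular accel α = (0.6556, -0.9000, -0.4000)

α = (0.6556, -0.9000, -0.4000)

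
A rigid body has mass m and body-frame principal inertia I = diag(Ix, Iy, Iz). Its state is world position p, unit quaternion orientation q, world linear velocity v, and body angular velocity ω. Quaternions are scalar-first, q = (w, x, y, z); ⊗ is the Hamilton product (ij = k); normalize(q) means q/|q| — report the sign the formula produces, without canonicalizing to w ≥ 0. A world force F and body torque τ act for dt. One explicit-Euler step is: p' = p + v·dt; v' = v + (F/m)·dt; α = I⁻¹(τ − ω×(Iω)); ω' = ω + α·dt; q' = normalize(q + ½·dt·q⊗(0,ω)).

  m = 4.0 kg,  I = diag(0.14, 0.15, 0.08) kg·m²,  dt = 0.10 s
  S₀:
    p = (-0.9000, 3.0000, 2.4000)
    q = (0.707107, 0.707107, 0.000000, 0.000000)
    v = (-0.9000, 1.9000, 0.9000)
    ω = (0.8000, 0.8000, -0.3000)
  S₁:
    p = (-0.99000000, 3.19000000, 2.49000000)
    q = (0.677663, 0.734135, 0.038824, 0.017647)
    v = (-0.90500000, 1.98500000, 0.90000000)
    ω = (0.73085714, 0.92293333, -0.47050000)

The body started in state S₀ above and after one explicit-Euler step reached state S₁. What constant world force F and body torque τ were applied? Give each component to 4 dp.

v₁ − v₀ = (-0.00500000, 0.08500000, 0.00000000)
F = m·Δv/dt = (-0.2000, 3.4000, 0.0000)
rate change Δω = (-0.06914286, 0.12293333, -0.17050000)
gyro term ω₀×Iω₀ = (0.0168, -0.0144, 0.0064)
τ = I·(Δω/dt) + ω₀×(Iω₀) = (-0.0800, 0.1700, -0.1300)

F = (-0.2000, 3.4000, 0.0000)
τ = (-0.0800, 0.1700, -0.1300)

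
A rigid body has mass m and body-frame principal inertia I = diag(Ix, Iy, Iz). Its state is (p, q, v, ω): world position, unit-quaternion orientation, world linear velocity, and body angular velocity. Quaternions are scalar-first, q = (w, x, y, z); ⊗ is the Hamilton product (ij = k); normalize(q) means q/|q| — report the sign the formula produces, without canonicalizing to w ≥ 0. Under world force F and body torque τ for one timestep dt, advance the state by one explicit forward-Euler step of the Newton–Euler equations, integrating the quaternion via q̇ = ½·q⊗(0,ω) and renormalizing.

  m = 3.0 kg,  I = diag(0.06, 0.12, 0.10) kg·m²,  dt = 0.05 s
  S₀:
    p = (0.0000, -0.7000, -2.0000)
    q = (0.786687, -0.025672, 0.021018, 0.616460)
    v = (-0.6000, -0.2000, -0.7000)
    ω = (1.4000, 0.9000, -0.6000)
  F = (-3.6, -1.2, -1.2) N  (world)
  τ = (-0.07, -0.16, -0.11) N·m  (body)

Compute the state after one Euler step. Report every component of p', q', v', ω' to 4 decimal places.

α = I⁻¹(τ − ω×Iω) = (-1.3467, -1.6133, -1.8560)
new body rate ω' = (1.3327, 0.8193, -0.6928)
2q̇ = q⊗(0,ω) = (0.3869006, 0.5339370, 1.5556591, -0.5245422)
q' = normalize(q + ½dt·q⊗(0,ω)) = (0.7956, -0.0123, 0.0599, 0.6028)
a = (-1.2000, -0.4000, -0.4000)
p' = p + v·dt = (-0.0300, -0.7100, -2.0350)
v + (F/m)dt = (-0.6600, -0.2200, -0.7200)

p' = (-0.0300, -0.7100, -2.0350)
q' = (0.7956, -0.0123, 0.0599, 0.6028)
v' = (-0.6600, -0.2200, -0.7200)
ω' = (1.3327, 0.8193, -0.6928)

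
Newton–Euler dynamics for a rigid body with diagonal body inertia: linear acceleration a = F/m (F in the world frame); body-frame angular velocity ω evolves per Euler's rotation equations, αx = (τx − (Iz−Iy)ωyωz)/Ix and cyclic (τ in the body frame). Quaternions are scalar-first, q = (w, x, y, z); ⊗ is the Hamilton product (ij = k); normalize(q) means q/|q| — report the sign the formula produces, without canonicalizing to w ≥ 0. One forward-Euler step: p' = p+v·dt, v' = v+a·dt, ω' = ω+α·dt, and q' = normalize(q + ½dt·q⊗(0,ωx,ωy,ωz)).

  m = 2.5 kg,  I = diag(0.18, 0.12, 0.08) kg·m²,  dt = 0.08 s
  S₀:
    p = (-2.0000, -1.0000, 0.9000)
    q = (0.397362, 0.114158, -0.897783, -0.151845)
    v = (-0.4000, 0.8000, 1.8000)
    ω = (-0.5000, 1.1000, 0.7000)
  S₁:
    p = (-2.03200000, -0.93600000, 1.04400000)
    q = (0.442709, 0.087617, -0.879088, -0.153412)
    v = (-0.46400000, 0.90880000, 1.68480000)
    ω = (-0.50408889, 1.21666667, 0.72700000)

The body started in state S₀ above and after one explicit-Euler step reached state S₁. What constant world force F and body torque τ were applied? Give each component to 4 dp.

v₁ − v₀ = (-0.06400000, 0.10880000, -0.11520000)
F = m·Δv/dt = (-2.0000, 3.4000, -3.6000)
rate change Δω = (-0.00408889, 0.11666667, 0.02700000)
precession coupling = (-0.0308, -0.0350, 0.0330)
τ = I·(Δω/dt) + ω₀×(Iω₀) = (-0.0400, 0.1400, 0.0600)

F = (-2.0000, 3.4000, -3.6000)
τ = (-0.0400, 0.1400, 0.0600)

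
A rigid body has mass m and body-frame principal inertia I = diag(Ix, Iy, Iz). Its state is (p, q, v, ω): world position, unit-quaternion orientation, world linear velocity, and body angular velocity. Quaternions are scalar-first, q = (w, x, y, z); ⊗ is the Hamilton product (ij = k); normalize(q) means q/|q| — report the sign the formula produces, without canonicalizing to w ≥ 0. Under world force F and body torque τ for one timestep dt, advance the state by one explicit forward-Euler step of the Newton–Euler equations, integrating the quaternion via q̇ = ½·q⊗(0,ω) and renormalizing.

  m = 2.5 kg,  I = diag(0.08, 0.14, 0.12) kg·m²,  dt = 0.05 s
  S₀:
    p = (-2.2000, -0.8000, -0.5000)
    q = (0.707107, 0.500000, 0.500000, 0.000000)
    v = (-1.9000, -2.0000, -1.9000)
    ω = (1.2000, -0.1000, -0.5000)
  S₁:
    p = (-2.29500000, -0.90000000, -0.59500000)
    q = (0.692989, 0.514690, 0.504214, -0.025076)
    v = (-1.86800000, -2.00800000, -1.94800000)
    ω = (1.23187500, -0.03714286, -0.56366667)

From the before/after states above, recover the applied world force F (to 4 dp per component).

v₁ − v₀ = (0.03200000, -0.00800000, -0.04800000)
applied force F = (1.6000, -0.4000, -2.4000)

F = (1.6000, -0.4000, -2.4000)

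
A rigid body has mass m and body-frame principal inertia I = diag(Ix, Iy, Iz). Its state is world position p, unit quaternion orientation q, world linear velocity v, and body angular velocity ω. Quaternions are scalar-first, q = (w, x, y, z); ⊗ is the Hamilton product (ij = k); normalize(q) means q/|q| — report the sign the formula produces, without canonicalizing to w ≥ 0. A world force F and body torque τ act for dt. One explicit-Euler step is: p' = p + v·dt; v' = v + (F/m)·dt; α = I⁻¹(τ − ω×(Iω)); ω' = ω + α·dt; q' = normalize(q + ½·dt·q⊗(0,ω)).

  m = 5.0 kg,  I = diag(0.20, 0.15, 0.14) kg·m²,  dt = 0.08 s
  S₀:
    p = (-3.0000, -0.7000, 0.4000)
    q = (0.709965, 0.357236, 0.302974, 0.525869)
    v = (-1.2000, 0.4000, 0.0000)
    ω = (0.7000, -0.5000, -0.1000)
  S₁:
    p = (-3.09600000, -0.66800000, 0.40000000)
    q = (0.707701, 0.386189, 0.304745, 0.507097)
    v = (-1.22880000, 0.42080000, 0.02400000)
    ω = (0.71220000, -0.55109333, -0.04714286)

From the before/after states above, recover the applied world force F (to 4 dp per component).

F = (-1.8000, 1.3000, 1.5000)

velocity change Δv = (-0.02880000, 0.02080000, 0.02400000)
F = m·Δv/dt = (-1.8000, 1.3000, 1.5000)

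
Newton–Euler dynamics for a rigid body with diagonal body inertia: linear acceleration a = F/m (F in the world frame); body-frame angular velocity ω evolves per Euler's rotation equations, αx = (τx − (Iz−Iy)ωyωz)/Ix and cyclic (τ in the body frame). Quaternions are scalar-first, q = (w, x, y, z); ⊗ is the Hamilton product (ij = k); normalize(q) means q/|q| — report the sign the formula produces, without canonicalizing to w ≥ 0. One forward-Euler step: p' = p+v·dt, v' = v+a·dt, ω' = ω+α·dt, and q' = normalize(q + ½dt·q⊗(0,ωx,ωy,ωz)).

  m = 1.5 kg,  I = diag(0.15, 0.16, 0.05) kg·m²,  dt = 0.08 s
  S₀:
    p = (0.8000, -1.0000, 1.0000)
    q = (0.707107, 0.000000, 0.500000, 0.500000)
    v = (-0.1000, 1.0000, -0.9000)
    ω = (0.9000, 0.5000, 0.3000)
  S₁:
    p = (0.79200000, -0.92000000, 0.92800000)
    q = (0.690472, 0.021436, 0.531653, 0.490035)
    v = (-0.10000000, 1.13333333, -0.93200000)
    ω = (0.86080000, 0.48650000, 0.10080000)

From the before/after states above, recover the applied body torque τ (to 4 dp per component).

τ = (-0.0900, 0.0000, -0.1200)

rate change Δω = (-0.03920000, -0.01350000, -0.19920000)
gyro term ω₀×Iω₀ = (-0.0165, 0.0270, 0.0045)
I·α + gyro = (-0.0900, 0.0000, -0.1200)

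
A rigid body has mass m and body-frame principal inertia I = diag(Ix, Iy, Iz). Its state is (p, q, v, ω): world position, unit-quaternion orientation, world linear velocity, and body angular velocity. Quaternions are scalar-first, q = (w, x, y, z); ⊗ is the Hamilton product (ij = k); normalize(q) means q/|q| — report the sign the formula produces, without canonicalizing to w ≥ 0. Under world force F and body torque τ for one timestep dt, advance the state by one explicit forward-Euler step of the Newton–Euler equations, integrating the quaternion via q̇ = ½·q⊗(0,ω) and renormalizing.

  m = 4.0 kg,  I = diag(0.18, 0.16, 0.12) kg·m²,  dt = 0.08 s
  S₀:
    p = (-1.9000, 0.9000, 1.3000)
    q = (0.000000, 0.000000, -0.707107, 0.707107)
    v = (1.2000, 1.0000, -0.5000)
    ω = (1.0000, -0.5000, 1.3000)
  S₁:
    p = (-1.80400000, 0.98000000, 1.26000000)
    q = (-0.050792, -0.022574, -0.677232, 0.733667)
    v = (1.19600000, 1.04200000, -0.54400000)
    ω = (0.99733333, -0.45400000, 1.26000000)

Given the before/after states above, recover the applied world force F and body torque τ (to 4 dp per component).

ω₁ − ω₀ = (-0.00266667, 0.04600000, -0.04000000)
gyro term ω₀×Iω₀ = (0.0260, 0.0780, 0.0100)
τ = I·(Δω/dt) + ω₀×(Iω₀) = (0.0200, 0.1700, -0.0500)
velocity change Δv = (-0.00400000, 0.04200000, -0.04400000)
F = m·Δv/dt = (-0.2000, 2.1000, -2.2000)

F = (-0.2000, 2.1000, -2.2000)
τ = (0.0200, 0.1700, -0.0500)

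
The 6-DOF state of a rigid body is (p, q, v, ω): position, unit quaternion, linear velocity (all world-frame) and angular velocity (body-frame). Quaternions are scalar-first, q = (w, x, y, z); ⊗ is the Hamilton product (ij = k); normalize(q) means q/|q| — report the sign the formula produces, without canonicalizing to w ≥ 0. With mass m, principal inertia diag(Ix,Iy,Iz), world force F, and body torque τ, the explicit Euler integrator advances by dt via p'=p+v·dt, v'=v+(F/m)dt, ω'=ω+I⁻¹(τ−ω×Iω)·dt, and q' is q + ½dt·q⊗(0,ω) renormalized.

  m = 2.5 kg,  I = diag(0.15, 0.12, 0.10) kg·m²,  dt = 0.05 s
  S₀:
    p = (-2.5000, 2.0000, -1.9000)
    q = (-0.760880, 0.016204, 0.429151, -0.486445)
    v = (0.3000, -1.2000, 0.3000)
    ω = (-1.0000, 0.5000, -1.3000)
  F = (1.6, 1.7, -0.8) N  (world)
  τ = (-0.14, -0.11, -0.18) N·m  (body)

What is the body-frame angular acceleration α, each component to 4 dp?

α = (-1.0200, -1.4583, -1.9500)

precession coupling ω×(Iω) = (0.0130, 0.0650, 0.0150)
α = I⁻¹(τ − ω×Iω) = (-1.0200, -1.4583, -1.9500)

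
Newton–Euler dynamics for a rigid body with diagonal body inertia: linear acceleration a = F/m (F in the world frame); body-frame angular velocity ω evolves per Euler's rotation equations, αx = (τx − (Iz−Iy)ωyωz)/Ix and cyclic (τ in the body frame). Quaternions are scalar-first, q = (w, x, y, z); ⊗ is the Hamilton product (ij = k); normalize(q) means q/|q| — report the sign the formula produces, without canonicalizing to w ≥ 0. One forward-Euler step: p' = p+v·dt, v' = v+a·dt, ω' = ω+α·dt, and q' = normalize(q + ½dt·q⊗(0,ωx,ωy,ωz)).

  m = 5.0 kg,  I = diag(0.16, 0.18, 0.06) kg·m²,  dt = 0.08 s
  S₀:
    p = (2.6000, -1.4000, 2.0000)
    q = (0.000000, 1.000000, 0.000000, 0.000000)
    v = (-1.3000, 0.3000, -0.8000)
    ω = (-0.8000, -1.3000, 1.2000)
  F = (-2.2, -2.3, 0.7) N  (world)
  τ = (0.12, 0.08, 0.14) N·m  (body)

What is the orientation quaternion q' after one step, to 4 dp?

Hamilton product q⊗(0,ω) = (0.8000000, 0.0000000, -1.2000000, -1.3000000)
q' = normalize(q + ½dt·q⊗(0,ω)) = (0.0319, 0.9970, -0.0479, -0.0518)

q' = (0.0319, 0.9970, -0.0479, -0.0518)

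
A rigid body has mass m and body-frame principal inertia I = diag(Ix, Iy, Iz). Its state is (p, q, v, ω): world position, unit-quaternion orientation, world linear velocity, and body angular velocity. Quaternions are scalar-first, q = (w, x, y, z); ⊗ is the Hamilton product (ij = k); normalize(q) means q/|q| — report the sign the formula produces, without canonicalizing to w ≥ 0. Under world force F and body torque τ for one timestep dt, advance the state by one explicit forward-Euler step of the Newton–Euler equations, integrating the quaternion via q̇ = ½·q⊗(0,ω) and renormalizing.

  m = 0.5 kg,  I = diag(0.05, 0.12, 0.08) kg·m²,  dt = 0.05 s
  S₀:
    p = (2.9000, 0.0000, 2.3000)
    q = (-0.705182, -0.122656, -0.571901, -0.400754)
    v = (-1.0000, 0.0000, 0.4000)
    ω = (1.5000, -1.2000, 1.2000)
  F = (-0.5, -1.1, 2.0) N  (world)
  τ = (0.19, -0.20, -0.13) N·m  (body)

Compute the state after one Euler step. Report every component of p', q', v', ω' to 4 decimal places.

p' = (2.8500, 0.0000, 2.3200)
q' = (-0.7046, -0.1780, -0.5612, -0.3961)
v' = (-1.0500, -0.1100, 0.6000)
ω' = (1.6324, -1.2608, 1.1975)

p + v·dt = (2.8500, 0.0000, 2.3200)
new velocity v' = (-1.0500, -0.1100, 0.6000)
ω×(Iω) gyroscopic = (0.0576, -0.0540, -0.1260)
angular accel α = (2.6480, -1.2167, -0.0500)
ω' = ω + α·dt = (1.6324, -1.2608, 1.1975)
2q̇ = q⊗(0,ω) = (-0.0213924, -2.2249590, 0.3922746, 0.1588203)
updated quaternion q' = (-0.7046, -0.1780, -0.5612, -0.3961)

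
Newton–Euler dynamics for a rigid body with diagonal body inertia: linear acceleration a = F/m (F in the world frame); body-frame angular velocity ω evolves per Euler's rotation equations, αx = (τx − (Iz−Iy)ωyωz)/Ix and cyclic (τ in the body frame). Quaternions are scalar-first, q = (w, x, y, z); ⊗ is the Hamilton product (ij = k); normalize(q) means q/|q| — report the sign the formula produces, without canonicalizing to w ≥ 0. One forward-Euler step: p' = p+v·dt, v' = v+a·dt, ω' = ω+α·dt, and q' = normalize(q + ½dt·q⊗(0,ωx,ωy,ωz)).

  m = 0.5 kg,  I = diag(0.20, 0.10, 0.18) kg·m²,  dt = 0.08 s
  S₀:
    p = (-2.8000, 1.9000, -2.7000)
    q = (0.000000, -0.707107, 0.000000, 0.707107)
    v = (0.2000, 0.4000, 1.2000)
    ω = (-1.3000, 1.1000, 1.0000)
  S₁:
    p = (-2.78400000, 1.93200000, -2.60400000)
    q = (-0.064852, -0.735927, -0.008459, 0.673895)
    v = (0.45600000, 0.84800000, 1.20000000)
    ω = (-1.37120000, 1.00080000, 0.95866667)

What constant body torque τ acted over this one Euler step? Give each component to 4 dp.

Δω = ω₁−ω₀ = (-0.07120000, -0.09920000, -0.04133333)
precession coupling = (0.0880, -0.0260, 0.1430)
applied torque τ = (-0.0900, -0.1500, 0.0500)

τ = (-0.0900, -0.1500, 0.0500)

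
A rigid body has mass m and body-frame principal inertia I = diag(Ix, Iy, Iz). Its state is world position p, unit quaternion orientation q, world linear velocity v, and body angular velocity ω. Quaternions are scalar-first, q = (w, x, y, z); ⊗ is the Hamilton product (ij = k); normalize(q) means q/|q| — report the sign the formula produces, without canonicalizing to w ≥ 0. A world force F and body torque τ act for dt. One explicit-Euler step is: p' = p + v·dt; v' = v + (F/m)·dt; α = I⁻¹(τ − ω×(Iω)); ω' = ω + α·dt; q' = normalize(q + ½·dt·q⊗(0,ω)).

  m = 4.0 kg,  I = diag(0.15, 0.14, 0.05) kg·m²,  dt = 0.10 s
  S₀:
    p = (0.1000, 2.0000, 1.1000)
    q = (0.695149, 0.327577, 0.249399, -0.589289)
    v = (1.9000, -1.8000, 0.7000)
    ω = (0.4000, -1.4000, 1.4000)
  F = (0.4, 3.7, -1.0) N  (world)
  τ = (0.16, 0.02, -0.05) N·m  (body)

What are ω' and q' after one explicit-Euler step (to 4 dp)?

ω' = (0.3891, -1.4257, 1.2888)
q' = (0.7435, 0.3161, 0.1652, -0.5657)

precession coupling ω×(Iω) = (0.1764, 0.0560, 0.0056)
angular accel α = (-0.1093, -0.2571, -1.1120)
ω + α·dt = (0.3891, -1.4257, 1.2888)
2q̇ = q⊗(0,ω) = (1.0431324, -0.1977864, -1.6675320, 0.4148412)
q + ½dt·q⊗(0,ω), renormalized = (0.7435, 0.3161, 0.1652, -0.5657)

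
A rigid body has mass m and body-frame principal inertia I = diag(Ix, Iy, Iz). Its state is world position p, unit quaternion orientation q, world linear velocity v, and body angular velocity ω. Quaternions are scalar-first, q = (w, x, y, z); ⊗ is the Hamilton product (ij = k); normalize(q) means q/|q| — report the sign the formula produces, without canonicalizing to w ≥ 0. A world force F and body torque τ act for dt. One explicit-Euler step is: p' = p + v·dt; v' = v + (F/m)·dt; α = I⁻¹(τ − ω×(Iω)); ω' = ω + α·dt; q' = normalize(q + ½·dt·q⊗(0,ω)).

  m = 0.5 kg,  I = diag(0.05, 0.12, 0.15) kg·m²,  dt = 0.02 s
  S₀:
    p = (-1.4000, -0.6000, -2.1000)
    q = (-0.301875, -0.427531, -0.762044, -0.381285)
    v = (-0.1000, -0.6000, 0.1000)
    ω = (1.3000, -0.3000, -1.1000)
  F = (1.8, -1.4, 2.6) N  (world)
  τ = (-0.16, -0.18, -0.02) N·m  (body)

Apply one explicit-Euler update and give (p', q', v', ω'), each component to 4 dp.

α = I⁻¹(τ − ω×Iω) = (-3.3980, -2.6917, 0.0487)
ω' = ω + α·dt = (1.2320, -0.3538, -1.0990)
2q̇ = q⊗(0,ω) = (-0.0922364, 0.3314254, -0.8753921, 1.4509790)
q' = normalize(q + ½dt·q⊗(0,ω)) = (-0.3028, -0.4242, -0.7707, -0.3667)
a = F/m = (3.6000, -2.8000, 5.2000)
p + v·dt = (-1.4020, -0.6120, -2.0980)
v + (F/m)dt = (-0.0280, -0.6560, 0.2040)

p' = (-1.4020, -0.6120, -2.0980)
q' = (-0.3028, -0.4242, -0.7707, -0.3667)
v' = (-0.0280, -0.6560, 0.2040)
ω' = (1.2320, -0.3538, -1.0990)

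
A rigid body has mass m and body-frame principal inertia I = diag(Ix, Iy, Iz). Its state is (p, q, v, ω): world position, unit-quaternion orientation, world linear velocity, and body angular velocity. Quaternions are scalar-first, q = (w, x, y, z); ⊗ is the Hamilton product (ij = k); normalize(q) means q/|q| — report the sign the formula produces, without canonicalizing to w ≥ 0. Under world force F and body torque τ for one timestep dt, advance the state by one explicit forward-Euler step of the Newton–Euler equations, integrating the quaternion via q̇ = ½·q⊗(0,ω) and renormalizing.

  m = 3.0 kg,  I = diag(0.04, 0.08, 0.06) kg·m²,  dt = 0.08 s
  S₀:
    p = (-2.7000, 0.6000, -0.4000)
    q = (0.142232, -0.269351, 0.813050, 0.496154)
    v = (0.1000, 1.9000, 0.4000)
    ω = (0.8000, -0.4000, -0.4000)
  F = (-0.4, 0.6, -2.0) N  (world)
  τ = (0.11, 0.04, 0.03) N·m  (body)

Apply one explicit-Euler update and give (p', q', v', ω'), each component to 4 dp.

a = F/m = (-0.1333, 0.2000, -0.6667)
new position p' = (-2.6920, 0.7520, -0.3680)
new velocity v' = (0.0893, 1.9160, 0.3467)
α = I⁻¹(τ − ω×Iω) = (2.8300, 0.4200, 0.7133)
ω + α·dt = (1.0264, -0.3664, -0.3429)
q⊗(0,ω) = (0.7391624, -0.0129728, 0.2322900, -0.5995924)
q' = normalize(q + ½dt·q⊗(0,ω)) = (0.1717, -0.2697, 0.8217, 0.4718)

p' = (-2.6920, 0.7520, -0.3680)
q' = (0.1717, -0.2697, 0.8217, 0.4718)
v' = (0.0893, 1.9160, 0.3467)
ω' = (1.0264, -0.3664, -0.3429)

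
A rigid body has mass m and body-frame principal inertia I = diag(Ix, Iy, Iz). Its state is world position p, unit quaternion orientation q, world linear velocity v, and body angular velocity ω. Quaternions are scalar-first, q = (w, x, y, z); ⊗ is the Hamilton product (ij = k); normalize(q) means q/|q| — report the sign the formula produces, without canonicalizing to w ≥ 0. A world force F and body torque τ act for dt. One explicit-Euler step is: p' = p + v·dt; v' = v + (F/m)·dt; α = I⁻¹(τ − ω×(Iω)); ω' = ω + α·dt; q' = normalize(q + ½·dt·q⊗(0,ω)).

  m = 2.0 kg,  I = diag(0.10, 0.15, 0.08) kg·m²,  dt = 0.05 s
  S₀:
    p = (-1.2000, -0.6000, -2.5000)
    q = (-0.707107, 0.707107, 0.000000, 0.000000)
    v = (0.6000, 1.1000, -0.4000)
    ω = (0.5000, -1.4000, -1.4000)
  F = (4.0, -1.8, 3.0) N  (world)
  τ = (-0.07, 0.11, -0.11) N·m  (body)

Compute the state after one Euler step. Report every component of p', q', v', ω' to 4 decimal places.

α = I⁻¹(τ − ω×Iω) = (0.6720, 0.8267, -0.9375)
new body rate ω' = (0.5336, -1.3587, -1.4469)
2q̇ = q⊗(0,ω) = (-0.3535535, -0.3535535, 1.9798996, 0.0000000)
q' = normalize(q + ½dt·q⊗(0,ω)) = (-0.7150, 0.6974, 0.0494, 0.0000)
linear accel F/m = (2.0000, -0.9000, 1.5000)
new position p' = (-1.1700, -0.5450, -2.5200)
new velocity v' = (0.7000, 1.0550, -0.3250)

p' = (-1.1700, -0.5450, -2.5200)
q' = (-0.7150, 0.6974, 0.0494, 0.0000)
v' = (0.7000, 1.0550, -0.3250)
ω' = (0.5336, -1.3587, -1.4469)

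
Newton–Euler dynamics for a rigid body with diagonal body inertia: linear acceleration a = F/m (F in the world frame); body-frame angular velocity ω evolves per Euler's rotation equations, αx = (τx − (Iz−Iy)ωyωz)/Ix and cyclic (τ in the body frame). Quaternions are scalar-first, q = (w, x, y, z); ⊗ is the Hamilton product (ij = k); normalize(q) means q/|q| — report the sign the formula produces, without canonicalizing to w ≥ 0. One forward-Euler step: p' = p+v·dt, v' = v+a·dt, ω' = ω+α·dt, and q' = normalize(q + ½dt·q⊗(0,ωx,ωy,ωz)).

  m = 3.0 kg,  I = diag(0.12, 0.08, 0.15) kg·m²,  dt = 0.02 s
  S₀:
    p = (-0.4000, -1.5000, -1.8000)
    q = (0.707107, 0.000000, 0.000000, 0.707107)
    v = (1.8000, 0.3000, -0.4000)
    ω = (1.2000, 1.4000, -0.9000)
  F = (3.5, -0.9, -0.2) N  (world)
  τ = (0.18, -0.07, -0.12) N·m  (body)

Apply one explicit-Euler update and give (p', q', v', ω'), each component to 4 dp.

p' = (-0.3640, -1.4940, -1.8080)
q' = (0.7133, -0.0014, 0.0184, 0.7006)
v' = (1.8233, 0.2940, -0.4013)
ω' = (1.2447, 1.3744, -0.9070)

ω×(Iω) gyroscopic = (-0.0882, 0.0324, -0.0672)
angular accel α = (2.2350, -1.2800, -0.3520)
ω + α·dt = (1.2447, 1.3744, -0.9070)
2q̇ = q⊗(0,ω) = (0.6363963, -0.1414214, 1.8384782, -0.6363963)
q' = normalize(q + ½dt·q⊗(0,ω)) = (0.7133, -0.0014, 0.0184, 0.7006)
linear accel F/m = (1.1667, -0.3000, -0.0667)
new position p' = (-0.3640, -1.4940, -1.8080)
v + (F/m)dt = (1.8233, 0.2940, -0.4013)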